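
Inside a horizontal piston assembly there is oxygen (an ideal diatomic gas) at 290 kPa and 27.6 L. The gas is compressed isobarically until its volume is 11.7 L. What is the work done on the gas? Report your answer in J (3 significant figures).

Isobaric: W = P ΔV.
W = (290 kPa)(11.7 − 27.6 L) = (290)(-15.9) = -4611 J.
Work on gas = −W_by = 4611 J.

W ≈ 4610 J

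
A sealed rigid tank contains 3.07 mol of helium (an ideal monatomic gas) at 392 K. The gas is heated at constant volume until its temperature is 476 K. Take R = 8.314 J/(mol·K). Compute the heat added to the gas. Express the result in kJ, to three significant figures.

Q ≈ 3.22 kJ

Constant volume ⇒ W = 0, so Q = ΔU = nCᵥΔT with Cᵥ = 3R/2 = 12.47 J/(mol·K).
ΔU = (3.07)(12.47)(476 − 392) = 3216 J.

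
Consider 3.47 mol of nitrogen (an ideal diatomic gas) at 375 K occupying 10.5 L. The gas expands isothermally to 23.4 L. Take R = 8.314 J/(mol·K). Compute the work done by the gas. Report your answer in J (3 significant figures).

Isothermal: W = nRT ln(V₂/V₁).
W = (3.47)(8.314)(375) × ln(23.4/10.5)
  = 10819 × 0.8014
W_by_gas = 8670 J.

W ≈ 8670 J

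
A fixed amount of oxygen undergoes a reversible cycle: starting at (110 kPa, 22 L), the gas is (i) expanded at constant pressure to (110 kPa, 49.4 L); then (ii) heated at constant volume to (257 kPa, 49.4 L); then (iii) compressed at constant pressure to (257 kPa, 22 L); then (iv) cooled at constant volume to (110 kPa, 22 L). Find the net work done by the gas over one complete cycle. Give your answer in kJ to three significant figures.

W_net ≈ -4.03 kJ

Constant-volume legs do no work.
W(i) = (110)(49.4 − 22) = 3014 J; W(iii) = (257)(22 − 49.4) = -7042 J.
W_net = 3014 − 7042 = -4028 J (the counter-clockwise enclosed area).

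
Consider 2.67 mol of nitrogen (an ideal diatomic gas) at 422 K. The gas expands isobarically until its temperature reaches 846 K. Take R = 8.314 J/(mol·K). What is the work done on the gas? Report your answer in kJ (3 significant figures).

W ≈ -9.41 kJ

Isobaric: W = P ΔV = nR ΔT.
W = (2.67)(8.314)(846 − 422) = 9412 J.
Work on gas = −W_by = -9412 J.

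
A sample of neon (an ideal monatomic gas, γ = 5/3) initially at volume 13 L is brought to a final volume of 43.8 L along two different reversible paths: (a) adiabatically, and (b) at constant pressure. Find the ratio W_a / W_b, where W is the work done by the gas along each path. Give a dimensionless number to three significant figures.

W_a / W_b ≈ 0.351

Path (a) adiabatic: W = P₁V₁(1 − (V₁/V₂)^(γ−1))/(γ−1) → W_a/(P₁V₁) = 0.8326.
Path (b) isobaric: W = P₁(V₂ − V₁) → W_b/(P₁V₁) = 2.369.
W_a / W_b = 0.8326 / 2.369 = 0.3514.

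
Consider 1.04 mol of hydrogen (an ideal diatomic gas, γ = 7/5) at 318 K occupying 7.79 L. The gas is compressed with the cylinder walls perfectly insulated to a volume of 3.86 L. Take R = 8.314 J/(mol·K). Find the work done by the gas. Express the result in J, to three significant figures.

Adiabatic: TV^(γ−1) = const with γ = 7/5.
T₂ = T₁ (V₁/V₂)^(γ−1) = 318 × (7.79/3.86)^0.4 = 318 × 1.324 = 421.1 K.
W_by = nCᵥ(T₁ − T₂) = (1.04)(20.79)(318 − 421.1) = -2229 J.

W ≈ -2230 J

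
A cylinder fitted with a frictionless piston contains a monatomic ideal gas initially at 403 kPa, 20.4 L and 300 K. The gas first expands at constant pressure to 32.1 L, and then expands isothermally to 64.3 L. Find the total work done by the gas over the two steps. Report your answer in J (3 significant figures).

Step 1 (isobaric): W = PΔV = (403 kPa)(32.1 − 20.4 L) = 4715 J.
After step 1: P = 403 kPa, V = 32.1 L, T = 472.1 K.
Step 2 (isothermal): W = P₁V₁ ln(V₂/V₁) = (12936) ln(64.3/32.1) = 8987 J.
W_total = 4715 + 8987 = 13702 J.

W_total ≈ 13700 J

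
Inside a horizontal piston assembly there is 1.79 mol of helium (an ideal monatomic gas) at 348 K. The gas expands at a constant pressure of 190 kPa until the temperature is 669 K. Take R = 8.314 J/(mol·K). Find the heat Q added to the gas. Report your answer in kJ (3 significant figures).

Q ≈ 11.9 kJ

Isobaric: W = nRΔT = (1.79)(8.314)(321) = 4777 J.
ΔU = nCᵥΔT with Cᵥ = 3R/2: ΔU = (1.79)(12.47)(321) = 7166 J.
Q = ΔU + W = 7166 + 4777 = 11943 J.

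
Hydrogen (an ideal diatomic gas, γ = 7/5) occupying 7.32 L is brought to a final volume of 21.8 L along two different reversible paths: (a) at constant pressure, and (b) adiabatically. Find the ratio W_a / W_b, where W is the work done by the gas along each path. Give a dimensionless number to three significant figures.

Path (a) isobaric: W = P₁(V₂ − V₁) → W_a/(P₁V₁) = 1.978.
Path (b) adiabatic: W = P₁V₁(1 − (V₁/V₂)^(γ−1))/(γ−1) → W_b/(P₁V₁) = 0.8843.
W_a / W_b = 1.978 / 0.8843 = 2.237.

W_a / W_b ≈ 2.24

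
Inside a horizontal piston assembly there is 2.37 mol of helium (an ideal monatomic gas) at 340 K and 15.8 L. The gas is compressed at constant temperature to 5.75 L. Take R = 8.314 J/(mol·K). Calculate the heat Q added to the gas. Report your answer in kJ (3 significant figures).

Isothermal ⇒ ΔU = 0, so Q = W = nRT ln(V₂/V₁).
Q = (2.37)(8.314)(340) ln(5.75/15.8) = 6699 × -1.011 = -6772 J.

Q ≈ -6.77 kJ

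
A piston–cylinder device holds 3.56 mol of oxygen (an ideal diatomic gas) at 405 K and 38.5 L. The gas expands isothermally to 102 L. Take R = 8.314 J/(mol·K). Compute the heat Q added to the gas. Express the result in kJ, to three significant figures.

Q ≈ 11.7 kJ

Isothermal ⇒ ΔU = 0, so Q = W = nRT ln(V₂/V₁).
Q = (3.56)(8.314)(405) ln(102/38.5) = 11987 × 0.9743 = 11679 J.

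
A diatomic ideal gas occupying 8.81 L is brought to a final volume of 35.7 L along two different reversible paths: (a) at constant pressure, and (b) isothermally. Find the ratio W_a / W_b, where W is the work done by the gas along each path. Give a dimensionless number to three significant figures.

Path (a) isobaric: W = P₁(V₂ − V₁) → W_a/(P₁V₁) = 3.052.
Path (b) isothermal: W = P₁V₁ ln(V₂/V₁) → W_b/(P₁V₁) = 1.399.
W_a / W_b = 3.052 / 1.399 = 2.181.

W_a / W_b ≈ 2.18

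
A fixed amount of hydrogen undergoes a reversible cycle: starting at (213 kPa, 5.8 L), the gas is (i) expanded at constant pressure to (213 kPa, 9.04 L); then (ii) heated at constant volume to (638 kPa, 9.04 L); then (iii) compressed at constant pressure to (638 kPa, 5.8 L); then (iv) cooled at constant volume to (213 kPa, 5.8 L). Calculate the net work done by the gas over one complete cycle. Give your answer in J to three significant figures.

Constant-volume legs do no work.
W(i) = (213)(9.04 − 5.8) = 690.1 J; W(iii) = (638)(5.8 − 9.04) = -2067 J.
W_net = 690.1 − 2067 = -1377 J (the counter-clockwise enclosed area).

W_net ≈ -1380 J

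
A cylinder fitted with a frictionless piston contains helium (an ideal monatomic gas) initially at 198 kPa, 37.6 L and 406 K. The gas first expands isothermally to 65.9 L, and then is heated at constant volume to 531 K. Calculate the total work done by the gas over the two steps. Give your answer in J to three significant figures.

Step 1 (isothermal): W = P₁V₁ ln(V₂/V₁) = (7445) ln(65.9/37.6) = 4178 J.
Step 2 (isochoric): W = 0 (constant volume).
W_total = 4178 + 0 = 4178 J.

W_total ≈ 4180 J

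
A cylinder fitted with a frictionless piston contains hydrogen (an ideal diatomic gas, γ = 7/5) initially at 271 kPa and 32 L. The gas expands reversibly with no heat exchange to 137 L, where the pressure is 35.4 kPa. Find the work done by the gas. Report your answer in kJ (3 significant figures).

Adiabatic: W = (P₁V₁ − P₂V₂)/(γ − 1) with γ = 7/5.
P₁V₁ = 8672 J, P₂V₂ = 4850 J.
W = (8672 − 4850) / 0.4 = 9556 J.

W ≈ 9.56 kJ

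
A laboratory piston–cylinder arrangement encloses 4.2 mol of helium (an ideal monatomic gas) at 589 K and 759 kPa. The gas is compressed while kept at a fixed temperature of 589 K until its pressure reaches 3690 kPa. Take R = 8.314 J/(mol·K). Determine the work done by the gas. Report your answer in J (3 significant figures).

W ≈ -32500 J

Isothermal process: W = nRT ln(V₂/V₁) = nRT ln(P₁/P₂).
W = (4.2)(8.314)(589) × ln(759/3690)
  = 20567 × ln(0.2057) = 20567 × -1.581
W_by_gas = -32525 J.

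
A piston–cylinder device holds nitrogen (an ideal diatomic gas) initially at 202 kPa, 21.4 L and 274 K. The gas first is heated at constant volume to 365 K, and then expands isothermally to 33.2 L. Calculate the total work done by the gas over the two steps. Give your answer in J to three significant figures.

W_total ≈ 2530 J

Step 1 (isochoric): W = 0 (constant volume).
After step 1: P = 269.1 kPa (V unchanged).
Step 2 (isothermal): W = P₁V₁ ln(V₂/V₁) = (5758) ln(33.2/21.4) = 2529 J.
W_total = 0 + 2529 = 2529 J.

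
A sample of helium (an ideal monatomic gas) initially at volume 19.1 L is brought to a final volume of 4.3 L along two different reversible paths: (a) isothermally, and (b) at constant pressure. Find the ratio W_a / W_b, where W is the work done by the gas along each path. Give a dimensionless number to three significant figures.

W_a / W_b ≈ 1.92

Path (a) isothermal: W = P₁V₁ ln(V₂/V₁) → W_a/(P₁V₁) = -1.491.
Path (b) isobaric: W = P₁(V₂ − V₁) → W_b/(P₁V₁) = -0.7749.
W_a / W_b = -1.491 / -0.7749 = 1.924.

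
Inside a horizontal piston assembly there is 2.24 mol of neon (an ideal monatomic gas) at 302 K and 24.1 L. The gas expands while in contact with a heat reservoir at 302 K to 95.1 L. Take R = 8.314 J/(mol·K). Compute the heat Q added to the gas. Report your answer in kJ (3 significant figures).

Isothermal ⇒ ΔU = 0, so Q = W = nRT ln(V₂/V₁).
Q = (2.24)(8.314)(302) ln(95.1/24.1) = 5624 × 1.373 = 7721 J.

Q ≈ 7.72 kJ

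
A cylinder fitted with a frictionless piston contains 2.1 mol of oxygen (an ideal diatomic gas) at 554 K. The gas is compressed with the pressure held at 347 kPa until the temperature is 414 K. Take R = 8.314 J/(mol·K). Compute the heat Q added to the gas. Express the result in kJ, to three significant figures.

Q ≈ -8.56 kJ

Isobaric: W = nRΔT = (2.1)(8.314)(-140) = -2444 J.
ΔU = nCᵥΔT with Cᵥ = 5R/2: ΔU = (2.1)(20.79)(-140) = -6111 J.
Q = ΔU + W = -6111 − 2444 = -8555 J.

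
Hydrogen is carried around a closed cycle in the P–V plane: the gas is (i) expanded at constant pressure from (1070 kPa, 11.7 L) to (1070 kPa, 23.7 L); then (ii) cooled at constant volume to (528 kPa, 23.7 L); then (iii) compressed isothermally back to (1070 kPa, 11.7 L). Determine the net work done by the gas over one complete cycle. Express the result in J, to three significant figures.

W_net ≈ 4010 J

Leg (i): W = PΔV = (1070)(23.7 − 11.7) = 12840 J.
Leg (ii): W = 0.
Leg (iii): W = PᵢVᵢ ln(V_f/Vᵢ) = (12514) ln(11.7/23.7) = -8833 J.
W_net = 12840 − 8833 = 4007 J.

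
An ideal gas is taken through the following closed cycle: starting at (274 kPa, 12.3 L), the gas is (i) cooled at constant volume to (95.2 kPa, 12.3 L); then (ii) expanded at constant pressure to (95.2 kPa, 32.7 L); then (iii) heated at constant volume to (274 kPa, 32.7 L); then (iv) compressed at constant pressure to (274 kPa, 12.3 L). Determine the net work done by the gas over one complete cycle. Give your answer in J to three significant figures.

W_net ≈ -3650 J

Constant-volume legs do no work.
W(ii) = (95.2)(32.7 − 12.3) = 1942 J; W(iv) = (274)(12.3 − 32.7) = -5590 J.
W_net = 1942 − 5590 = -3648 J (the counter-clockwise enclosed area).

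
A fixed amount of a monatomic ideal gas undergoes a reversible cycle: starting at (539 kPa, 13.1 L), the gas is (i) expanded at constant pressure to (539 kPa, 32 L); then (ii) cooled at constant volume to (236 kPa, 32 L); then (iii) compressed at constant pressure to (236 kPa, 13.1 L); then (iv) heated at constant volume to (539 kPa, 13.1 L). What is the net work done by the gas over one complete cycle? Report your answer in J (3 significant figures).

W_net ≈ 5730 J

Constant-volume legs do no work.
W(i) = (539)(32 − 13.1) = 10187 J; W(iii) = (236)(13.1 − 32) = -4460 J.
W_net = 10187 − 4460 = 5727 J (the clockwise enclosed area).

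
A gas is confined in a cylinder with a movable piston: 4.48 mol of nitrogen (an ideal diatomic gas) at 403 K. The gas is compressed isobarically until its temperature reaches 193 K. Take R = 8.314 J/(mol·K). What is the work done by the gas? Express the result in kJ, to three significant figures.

Isobaric: W = P ΔV = nR ΔT.
W = (4.48)(8.314)(193 − 403) = -7822 J.

W ≈ -7.82 kJ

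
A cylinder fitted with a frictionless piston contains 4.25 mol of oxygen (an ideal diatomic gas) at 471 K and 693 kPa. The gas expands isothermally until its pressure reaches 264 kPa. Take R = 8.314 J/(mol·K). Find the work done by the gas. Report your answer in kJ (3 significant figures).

Isothermal process: W = nRT ln(V₂/V₁) = nRT ln(P₁/P₂).
W = (4.25)(8.314)(471) × ln(693/264)
  = 16643 × ln(2.625) = 16643 × 0.9651
W_by_gas = 16061 J.

W ≈ 16.1 kJ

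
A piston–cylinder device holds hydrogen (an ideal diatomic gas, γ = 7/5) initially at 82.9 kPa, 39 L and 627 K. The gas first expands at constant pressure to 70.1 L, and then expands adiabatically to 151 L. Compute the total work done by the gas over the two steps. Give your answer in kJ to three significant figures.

Step 1 (isobaric): W = PΔV = (82.9 kPa)(70.1 − 39 L) = 2578 J.
After step 1: P = 82.9 kPa, V = 70.1 L, T = 1127 K.
Step 2 (adiabatic): W = (P₁V₁ − P₂V₂)/(γ−1) = (5811 − 4275)/0.4 = 3840 J.
W_total = 2578 + 3840 = 6418 J.

W_total ≈ 6.42 kJ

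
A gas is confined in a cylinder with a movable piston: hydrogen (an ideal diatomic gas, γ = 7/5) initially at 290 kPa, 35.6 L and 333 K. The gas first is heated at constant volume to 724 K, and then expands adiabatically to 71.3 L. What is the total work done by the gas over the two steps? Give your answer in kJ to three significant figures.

W_total ≈ 13.6 kJ

Step 1 (isochoric): W = 0 (constant volume).
After step 1: P = 630.5 kPa (V unchanged).
Step 2 (adiabatic): W = (P₁V₁ − P₂V₂)/(γ−1) = (22446 − 17001)/0.4 = 13612 J.
W_total = 0 + 13612 = 13612 J.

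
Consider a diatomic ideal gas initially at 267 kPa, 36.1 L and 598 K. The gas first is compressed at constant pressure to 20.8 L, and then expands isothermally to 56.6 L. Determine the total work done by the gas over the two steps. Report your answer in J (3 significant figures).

Step 1 (isobaric): W = PΔV = (267 kPa)(20.8 − 36.1 L) = -4085 J.
After step 1: P = 267 kPa, V = 20.8 L, T = 344.6 K.
Step 2 (isothermal): W = P₁V₁ ln(V₂/V₁) = (5554) ln(56.6/20.8) = 5559 J.
W_total = -4085 + 5559 = 1474 J.

W_total ≈ 1470 J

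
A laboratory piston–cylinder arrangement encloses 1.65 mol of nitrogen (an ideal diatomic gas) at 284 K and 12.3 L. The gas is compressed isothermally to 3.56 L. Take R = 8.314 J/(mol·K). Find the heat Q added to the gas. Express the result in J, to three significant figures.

Q ≈ -4830 J

Isothermal ⇒ ΔU = 0, so Q = W = nRT ln(V₂/V₁).
Q = (1.65)(8.314)(284) ln(3.56/12.3) = 3896 × -1.24 = -4830 J.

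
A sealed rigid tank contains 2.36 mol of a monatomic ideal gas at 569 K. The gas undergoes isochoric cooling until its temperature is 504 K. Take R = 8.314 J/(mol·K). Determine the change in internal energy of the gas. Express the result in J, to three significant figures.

ΔU ≈ -1910 J

Constant volume ⇒ W = 0, so Q = ΔU = nCᵥΔT with Cᵥ = 3R/2 = 12.47 J/(mol·K).
ΔU = (2.36)(12.47)(504 − 569) = -1913 J.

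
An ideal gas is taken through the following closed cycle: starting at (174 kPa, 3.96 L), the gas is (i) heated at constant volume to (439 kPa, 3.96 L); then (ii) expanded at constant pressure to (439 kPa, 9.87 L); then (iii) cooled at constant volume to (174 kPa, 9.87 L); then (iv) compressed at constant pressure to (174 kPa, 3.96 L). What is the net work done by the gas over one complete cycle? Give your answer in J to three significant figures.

W_net ≈ 1570 J

Constant-volume legs do no work.
W(ii) = (439)(9.87 − 3.96) = 2594 J; W(iv) = (174)(3.96 − 9.87) = -1028 J.
W_net = 2594 − 1028 = 1566 J (the clockwise enclosed area).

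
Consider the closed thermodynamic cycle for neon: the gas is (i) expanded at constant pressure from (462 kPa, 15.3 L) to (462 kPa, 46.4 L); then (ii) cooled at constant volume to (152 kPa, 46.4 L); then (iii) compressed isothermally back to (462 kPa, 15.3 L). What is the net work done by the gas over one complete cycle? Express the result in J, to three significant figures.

Leg (i): W = PΔV = (462)(46.4 − 15.3) = 14368 J.
Leg (ii): W = 0.
Leg (iii): W = PᵢVᵢ ln(V_f/Vᵢ) = (7053) ln(15.3/46.4) = -7825 J.
W_net = 14368 − 7825 = 6543 J.

W_net ≈ 6540 J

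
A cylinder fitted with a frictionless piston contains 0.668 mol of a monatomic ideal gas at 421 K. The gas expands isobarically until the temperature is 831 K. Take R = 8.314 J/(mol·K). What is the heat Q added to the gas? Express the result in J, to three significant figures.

Isobaric: W = nRΔT = (0.668)(8.314)(410) = 2277 J.
ΔU = nCᵥΔT with Cᵥ = 3R/2: ΔU = (0.668)(12.47)(410) = 3416 J.
Q = ΔU + W = 3416 + 2277 = 5693 J.

Q ≈ 5690 J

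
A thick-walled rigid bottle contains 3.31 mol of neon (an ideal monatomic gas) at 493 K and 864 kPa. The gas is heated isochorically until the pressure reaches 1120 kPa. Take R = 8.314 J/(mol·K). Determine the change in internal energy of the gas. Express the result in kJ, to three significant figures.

ΔU ≈ 6.03 kJ

Constant volume ⇒ W = 0, so Q = ΔU = nCᵥΔT with Cᵥ = 3R/2 = 12.47 J/(mol·K).
At constant V, T₂/T₁ = P₂/P₁ ⇒ ΔT = T₁(P₂/P₁ − 1) = 493·(1120/864 − 1) = 146.1 K.
ΔU = (3.31)(12.47)(146.1) = 6030 J.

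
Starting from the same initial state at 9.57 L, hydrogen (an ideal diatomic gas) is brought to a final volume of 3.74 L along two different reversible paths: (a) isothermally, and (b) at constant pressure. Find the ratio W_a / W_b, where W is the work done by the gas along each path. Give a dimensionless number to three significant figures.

W_a / W_b ≈ 1.54

Path (a) isothermal: W = P₁V₁ ln(V₂/V₁) → W_a/(P₁V₁) = -0.9395.
Path (b) isobaric: W = P₁(V₂ − V₁) → W_b/(P₁V₁) = -0.6092.
W_a / W_b = -0.9395 / -0.6092 = 1.542.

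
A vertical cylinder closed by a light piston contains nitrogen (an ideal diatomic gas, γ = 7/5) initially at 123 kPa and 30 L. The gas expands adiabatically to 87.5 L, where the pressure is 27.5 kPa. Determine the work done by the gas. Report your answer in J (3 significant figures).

W ≈ 3210 J

Adiabatic: W = (P₁V₁ − P₂V₂)/(γ − 1) with γ = 7/5.
P₁V₁ = 3690 J, P₂V₂ = 2406 J.
W = (3690 − 2406) / 0.4 = 3209 J.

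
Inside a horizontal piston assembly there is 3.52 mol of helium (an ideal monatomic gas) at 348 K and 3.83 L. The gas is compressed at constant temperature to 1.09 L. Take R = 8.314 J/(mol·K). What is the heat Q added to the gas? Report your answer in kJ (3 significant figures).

Isothermal ⇒ ΔU = 0, so Q = W = nRT ln(V₂/V₁).
Q = (3.52)(8.314)(348) ln(1.09/3.83) = 10184 × -1.257 = -12799 J.

Q ≈ -12.8 kJ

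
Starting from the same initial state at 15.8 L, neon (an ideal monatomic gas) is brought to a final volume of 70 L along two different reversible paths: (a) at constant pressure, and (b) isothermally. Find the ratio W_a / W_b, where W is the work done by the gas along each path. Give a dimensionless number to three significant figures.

Path (a) isobaric: W = P₁(V₂ − V₁) → W_a/(P₁V₁) = 3.43.
Path (b) isothermal: W = P₁V₁ ln(V₂/V₁) → W_b/(P₁V₁) = 1.488.
W_a / W_b = 3.43 / 1.488 = 2.305.

W_a / W_b ≈ 2.30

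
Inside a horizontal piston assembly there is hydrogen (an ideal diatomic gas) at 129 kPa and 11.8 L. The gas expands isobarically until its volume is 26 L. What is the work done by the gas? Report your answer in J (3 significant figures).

W ≈ 1830 J

Isobaric: W = P ΔV.
W = (129 kPa)(26 − 11.8 L) = (129)(14.2) = 1832 J.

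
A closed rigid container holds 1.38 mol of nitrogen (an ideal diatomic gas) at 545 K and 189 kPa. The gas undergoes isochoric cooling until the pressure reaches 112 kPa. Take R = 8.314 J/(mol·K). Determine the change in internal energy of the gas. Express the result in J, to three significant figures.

Constant volume ⇒ W = 0, so Q = ΔU = nCᵥΔT with Cᵥ = 5R/2 = 20.79 J/(mol·K).
At constant V, T₂/T₁ = P₂/P₁ ⇒ ΔT = T₁(P₂/P₁ − 1) = 545·(112/189 − 1) = -222 K.
ΔU = (1.38)(20.79)(-222) = -6369 J.

ΔU ≈ -6370 J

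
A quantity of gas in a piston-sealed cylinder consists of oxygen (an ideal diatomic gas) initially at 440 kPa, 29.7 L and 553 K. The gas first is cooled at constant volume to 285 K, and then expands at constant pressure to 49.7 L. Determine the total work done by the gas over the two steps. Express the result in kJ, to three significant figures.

W_total ≈ 4.54 kJ

Step 1 (isochoric): W = 0 (constant volume).
After step 1: P = 226.8 kPa (V unchanged).
Step 2 (isobaric): W = PΔV = (226.8 kPa)(49.7 − 29.7 L) = 4535 J.
W_total = 0 + 4535 = 4535 J.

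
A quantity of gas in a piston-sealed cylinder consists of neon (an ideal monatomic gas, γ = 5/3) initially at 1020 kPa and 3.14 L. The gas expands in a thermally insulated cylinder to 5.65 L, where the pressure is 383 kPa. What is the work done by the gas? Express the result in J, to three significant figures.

Adiabatic: W = (P₁V₁ − P₂V₂)/(γ − 1) with γ = 5/3.
P₁V₁ = 3203 J, P₂V₂ = 2164 J.
W = (3203 − 2164) / 0.6667 = 1558 J.

W ≈ 1560 J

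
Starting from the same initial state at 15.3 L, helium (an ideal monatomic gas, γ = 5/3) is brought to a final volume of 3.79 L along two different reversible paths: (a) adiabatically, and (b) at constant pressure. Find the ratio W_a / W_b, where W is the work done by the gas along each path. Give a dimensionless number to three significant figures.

W_a / W_b ≈ 3.06

Path (a) adiabatic: W = P₁V₁(1 − (V₁/V₂)^(γ−1))/(γ−1) → W_a/(P₁V₁) = -2.303.
Path (b) isobaric: W = P₁(V₂ − V₁) → W_b/(P₁V₁) = -0.7523.
W_a / W_b = -2.303 / -0.7523 = 3.061.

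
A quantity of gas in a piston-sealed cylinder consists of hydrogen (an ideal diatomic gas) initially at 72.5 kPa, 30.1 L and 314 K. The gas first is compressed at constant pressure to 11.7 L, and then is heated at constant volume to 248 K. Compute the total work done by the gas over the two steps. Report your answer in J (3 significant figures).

W_total ≈ -1330 J

Step 1 (isobaric): W = PΔV = (72.5 kPa)(11.7 − 30.1 L) = -1334 J.
Step 2 (isochoric): W = 0 (constant volume).
W_total = -1334 + 0 = -1334 J.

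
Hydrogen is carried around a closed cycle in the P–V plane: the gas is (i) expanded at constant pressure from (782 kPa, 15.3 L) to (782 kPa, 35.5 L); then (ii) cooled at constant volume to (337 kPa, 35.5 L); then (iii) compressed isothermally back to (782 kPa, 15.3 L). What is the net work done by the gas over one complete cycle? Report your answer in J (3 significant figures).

Leg (i): W = PΔV = (782)(35.5 − 15.3) = 15796 J.
Leg (ii): W = 0.
Leg (iii): W = PᵢVᵢ ln(V_f/Vᵢ) = (11964) ln(15.3/35.5) = -10069 J.
W_net = 15796 − 10069 = 5727 J.

W_net ≈ 5730 J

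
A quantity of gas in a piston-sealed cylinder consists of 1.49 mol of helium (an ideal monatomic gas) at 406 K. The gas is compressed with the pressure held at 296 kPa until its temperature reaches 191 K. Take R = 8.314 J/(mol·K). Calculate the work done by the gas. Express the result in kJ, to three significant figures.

W ≈ -2.66 kJ

Isobaric: W = P ΔV = nR ΔT.
W = (1.49)(8.314)(191 − 406) = -2663 J.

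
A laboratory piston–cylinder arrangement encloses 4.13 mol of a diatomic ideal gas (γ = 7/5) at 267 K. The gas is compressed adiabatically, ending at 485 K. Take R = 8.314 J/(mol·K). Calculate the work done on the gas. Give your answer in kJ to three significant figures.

W ≈ 18.7 kJ

Adiabatic ⇒ Q = 0, so W_by = −ΔU = nCᵥ(T₁ − T₂).
Cᵥ = 5R/2 = 20.79 J/(mol·K).
W = (4.13)(20.79)(267 − 485) = -18714 J.
Work on gas = −W_by = 18714 J.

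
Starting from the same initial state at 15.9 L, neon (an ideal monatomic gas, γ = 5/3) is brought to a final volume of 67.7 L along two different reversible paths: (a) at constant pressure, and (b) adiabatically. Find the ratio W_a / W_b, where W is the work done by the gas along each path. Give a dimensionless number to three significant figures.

Path (a) isobaric: W = P₁(V₂ − V₁) → W_a/(P₁V₁) = 3.258.
Path (b) adiabatic: W = P₁V₁(1 − (V₁/V₂)^(γ−1))/(γ−1) → W_b/(P₁V₁) = 0.929.
W_a / W_b = 3.258 / 0.929 = 3.507.

W_a / W_b ≈ 3.51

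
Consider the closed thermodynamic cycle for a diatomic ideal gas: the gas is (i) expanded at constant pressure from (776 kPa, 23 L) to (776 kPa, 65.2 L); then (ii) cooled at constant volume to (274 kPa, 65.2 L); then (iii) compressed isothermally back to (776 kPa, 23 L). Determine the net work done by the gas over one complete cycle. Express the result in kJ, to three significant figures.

Leg (i): W = PΔV = (776)(65.2 − 23) = 32747 J.
Leg (ii): W = 0.
Leg (iii): W = PᵢVᵢ ln(V_f/Vᵢ) = (17865) ln(23/65.2) = -18615 J.
W_net = 32747 − 18615 = 14133 J.

W_net ≈ 14.1 kJ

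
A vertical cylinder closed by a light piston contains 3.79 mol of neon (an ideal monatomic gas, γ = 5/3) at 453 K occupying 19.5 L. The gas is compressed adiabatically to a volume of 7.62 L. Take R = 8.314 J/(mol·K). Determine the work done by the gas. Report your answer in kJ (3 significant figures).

W ≈ -18.6 kJ

Adiabatic: TV^(γ−1) = const with γ = 5/3.
T₂ = T₁ (V₁/V₂)^(γ−1) = 453 × (19.5/7.62)^0.667 = 453 × 1.871 = 847.5 K.
W_by = nCᵥ(T₁ − T₂) = (3.79)(12.47)(453 − 847.5) = -18647 J.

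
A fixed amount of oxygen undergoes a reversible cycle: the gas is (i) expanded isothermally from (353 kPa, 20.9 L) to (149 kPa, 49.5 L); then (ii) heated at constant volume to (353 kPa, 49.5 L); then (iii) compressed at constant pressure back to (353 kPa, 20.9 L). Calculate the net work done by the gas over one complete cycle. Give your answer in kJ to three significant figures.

W_net ≈ -3.73 kJ

Leg (i): W = PᵢVᵢ ln(V_f/Vᵢ) = (7378) ln(49.5/20.9) = 6361 J.
Leg (ii): W = 0.
Leg (iii): W = PΔV = (353)(20.9 − 49.5) = -10096 J.
W_net = 6361 − 10096 = -3735 J.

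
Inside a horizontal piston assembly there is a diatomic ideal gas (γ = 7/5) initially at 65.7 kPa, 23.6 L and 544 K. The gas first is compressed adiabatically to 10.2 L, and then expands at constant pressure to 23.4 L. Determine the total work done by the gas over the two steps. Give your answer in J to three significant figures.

Step 1 (adiabatic): W = (P₁V₁ − P₂V₂)/(γ−1) = (1551 − 2169)/0.4 = -1545 J.
After step 1: P = 212.6 kPa, V = 10.2 L, T = 760.9 K.
Step 2 (isobaric): W = PΔV = (212.6 kPa)(23.4 − 10.2 L) = 2807 J.
W_total = -1545 + 2807 = 1261 J.

W_total ≈ 1260 J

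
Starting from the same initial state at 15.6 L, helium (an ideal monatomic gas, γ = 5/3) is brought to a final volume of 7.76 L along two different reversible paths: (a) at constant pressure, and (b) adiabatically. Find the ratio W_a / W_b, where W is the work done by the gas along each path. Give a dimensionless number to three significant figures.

Path (a) isobaric: W = P₁(V₂ − V₁) → W_a/(P₁V₁) = -0.5026.
Path (b) adiabatic: W = P₁V₁(1 − (V₁/V₂)^(γ−1))/(γ−1) → W_b/(P₁V₁) = -0.8893.
W_a / W_b = -0.5026 / -0.8893 = 0.5651.

W_a / W_b ≈ 0.565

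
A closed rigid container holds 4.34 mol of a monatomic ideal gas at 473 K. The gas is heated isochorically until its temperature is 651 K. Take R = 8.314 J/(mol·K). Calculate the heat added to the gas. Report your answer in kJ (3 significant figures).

Constant volume ⇒ W = 0, so Q = ΔU = nCᵥΔT with Cᵥ = 3R/2 = 12.47 J/(mol·K).
ΔU = (4.34)(12.47)(651 − 473) = 9634 J.

Q ≈ 9.63 kJ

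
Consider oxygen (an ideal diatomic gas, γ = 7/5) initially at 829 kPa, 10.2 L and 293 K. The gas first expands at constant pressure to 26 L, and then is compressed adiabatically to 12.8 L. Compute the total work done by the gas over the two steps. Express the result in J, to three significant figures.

W_total ≈ -4560 J

Step 1 (isobaric): W = PΔV = (829 kPa)(26 − 10.2 L) = 13098 J.
After step 1: P = 829 kPa, V = 26 L, T = 746.9 K.
Step 2 (adiabatic): W = (P₁V₁ − P₂V₂)/(γ−1) = (21554 − 28618)/0.4 = -17659 J.
W_total = 13098 − 17659 = -4561 J.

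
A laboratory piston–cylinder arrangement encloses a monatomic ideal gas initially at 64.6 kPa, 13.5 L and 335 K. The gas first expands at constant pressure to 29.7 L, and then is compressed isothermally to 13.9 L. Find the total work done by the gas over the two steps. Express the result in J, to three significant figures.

Step 1 (isobaric): W = PΔV = (64.6 kPa)(29.7 − 13.5 L) = 1047 J.
After step 1: P = 64.6 kPa, V = 29.7 L, T = 737 K.
Step 2 (isothermal): W = P₁V₁ ln(V₂/V₁) = (1919) ln(13.9/29.7) = -1457 J.
W_total = 1047 − 1457 = -410.2 J.

W_total ≈ -410 J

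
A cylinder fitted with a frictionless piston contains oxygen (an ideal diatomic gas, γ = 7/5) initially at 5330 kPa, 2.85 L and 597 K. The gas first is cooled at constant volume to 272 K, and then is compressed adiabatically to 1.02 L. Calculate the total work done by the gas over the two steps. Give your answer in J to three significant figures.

Step 1 (isochoric): W = 0 (constant volume).
After step 1: P = 2428 kPa (V unchanged).
Step 2 (adiabatic): W = (P₁V₁ − P₂V₂)/(γ−1) = (6921 − 10439)/0.4 = -8795 J.
W_total = 0 − 8795 = -8795 J.

W_total ≈ -8800 J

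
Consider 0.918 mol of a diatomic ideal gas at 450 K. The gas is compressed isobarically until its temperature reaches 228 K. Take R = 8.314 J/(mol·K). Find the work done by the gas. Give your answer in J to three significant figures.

W ≈ -1690 J

Isobaric: W = P ΔV = nR ΔT.
W = (0.918)(8.314)(228 − 450) = -1694 J.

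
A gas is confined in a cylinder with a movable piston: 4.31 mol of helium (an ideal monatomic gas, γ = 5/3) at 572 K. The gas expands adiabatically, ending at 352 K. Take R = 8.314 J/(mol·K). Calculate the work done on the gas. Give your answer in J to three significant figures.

Adiabatic ⇒ Q = 0, so W_by = −ΔU = nCᵥ(T₁ − T₂).
Cᵥ = 3R/2 = 12.47 J/(mol·K).
W = (4.31)(12.47)(572 − 352) = 11825 J.
Work on gas = −W_by = -11825 J.

W ≈ -11800 J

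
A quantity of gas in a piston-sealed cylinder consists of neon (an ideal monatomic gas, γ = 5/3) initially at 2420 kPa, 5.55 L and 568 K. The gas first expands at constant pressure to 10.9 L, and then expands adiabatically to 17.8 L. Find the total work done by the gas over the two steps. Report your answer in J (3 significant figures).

W_total ≈ 24000 J

Step 1 (isobaric): W = PΔV = (2420 kPa)(10.9 − 5.55 L) = 12947 J.
After step 1: P = 2420 kPa, V = 10.9 L, T = 1116 K.
Step 2 (adiabatic): W = (P₁V₁ − P₂V₂)/(γ−1) = (26378 − 19022)/0.667 = 11035 J.
W_total = 12947 + 11035 = 23982 J.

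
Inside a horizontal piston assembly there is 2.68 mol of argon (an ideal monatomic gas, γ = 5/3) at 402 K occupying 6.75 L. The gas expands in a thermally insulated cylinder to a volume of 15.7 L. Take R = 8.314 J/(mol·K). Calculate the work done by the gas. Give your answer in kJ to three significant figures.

Adiabatic: TV^(γ−1) = const with γ = 5/3.
T₂ = T₁ (V₁/V₂)^(γ−1) = 402 × (6.75/15.7)^0.667 = 402 × 0.5696 = 229 K.
W_by = nCᵥ(T₁ − T₂) = (2.68)(12.47)(402 − 229) = 5782 J.

W ≈ 5.78 kJ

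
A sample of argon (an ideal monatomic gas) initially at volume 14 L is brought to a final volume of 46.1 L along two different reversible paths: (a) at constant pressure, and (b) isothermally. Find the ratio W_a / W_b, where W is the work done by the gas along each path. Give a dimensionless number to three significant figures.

Path (a) isobaric: W = P₁(V₂ − V₁) → W_a/(P₁V₁) = 2.293.
Path (b) isothermal: W = P₁V₁ ln(V₂/V₁) → W_b/(P₁V₁) = 1.192.
W_a / W_b = 2.293 / 1.192 = 1.924.

W_a / W_b ≈ 1.92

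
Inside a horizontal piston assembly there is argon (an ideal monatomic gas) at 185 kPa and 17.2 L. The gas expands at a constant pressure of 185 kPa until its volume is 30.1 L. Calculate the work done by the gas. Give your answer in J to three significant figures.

W ≈ 2390 J

Isobaric: W = P ΔV.
W = (185 kPa)(30.1 − 17.2 L) = (185)(12.9) = 2387 J.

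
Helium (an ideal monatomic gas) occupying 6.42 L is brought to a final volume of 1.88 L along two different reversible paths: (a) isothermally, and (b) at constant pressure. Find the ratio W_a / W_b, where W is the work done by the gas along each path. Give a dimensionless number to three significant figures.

W_a / W_b ≈ 1.74

Path (a) isothermal: W = P₁V₁ ln(V₂/V₁) → W_a/(P₁V₁) = -1.228.
Path (b) isobaric: W = P₁(V₂ − V₁) → W_b/(P₁V₁) = -0.7072.
W_a / W_b = -1.228 / -0.7072 = 1.737.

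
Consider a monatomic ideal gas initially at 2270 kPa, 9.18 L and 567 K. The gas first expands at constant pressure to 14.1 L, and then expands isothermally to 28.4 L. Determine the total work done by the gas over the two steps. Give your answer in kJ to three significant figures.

Step 1 (isobaric): W = PΔV = (2270 kPa)(14.1 − 9.18 L) = 11168 J.
After step 1: P = 2270 kPa, V = 14.1 L, T = 870.9 K.
Step 2 (isothermal): W = P₁V₁ ln(V₂/V₁) = (32007) ln(28.4/14.1) = 22412 J.
W_total = 11168 + 22412 = 33580 J.

W_total ≈ 33.6 kJ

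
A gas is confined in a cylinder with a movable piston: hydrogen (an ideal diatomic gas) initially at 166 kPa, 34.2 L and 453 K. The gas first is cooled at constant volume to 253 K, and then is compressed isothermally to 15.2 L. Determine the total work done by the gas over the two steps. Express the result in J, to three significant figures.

Step 1 (isochoric): W = 0 (constant volume).
After step 1: P = 92.71 kPa (V unchanged).
Step 2 (isothermal): W = P₁V₁ ln(V₂/V₁) = (3171) ln(15.2/34.2) = -2571 J.
W_total = 0 − 2571 = -2571 J.

W_total ≈ -2570 J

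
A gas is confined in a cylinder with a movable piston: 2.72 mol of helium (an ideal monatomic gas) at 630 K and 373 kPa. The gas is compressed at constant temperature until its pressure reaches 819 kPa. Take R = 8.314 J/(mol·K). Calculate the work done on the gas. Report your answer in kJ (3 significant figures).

W ≈ 11.2 kJ

Isothermal process: W = nRT ln(V₂/V₁) = nRT ln(P₁/P₂).
W = (2.72)(8.314)(630) × ln(373/819)
  = 14247 × ln(0.4554) = 14247 × -0.7865
W_by_gas = -11205 J; work on gas = −W_by = 11205 J.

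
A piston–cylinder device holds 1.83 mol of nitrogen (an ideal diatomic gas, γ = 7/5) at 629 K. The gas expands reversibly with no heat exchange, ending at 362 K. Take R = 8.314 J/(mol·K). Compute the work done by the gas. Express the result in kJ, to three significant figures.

Adiabatic ⇒ Q = 0, so W_by = −ΔU = nCᵥ(T₁ − T₂).
Cᵥ = 5R/2 = 20.79 J/(mol·K).
W = (1.83)(20.79)(629 − 362) = 10156 J.

W ≈ 10.2 kJ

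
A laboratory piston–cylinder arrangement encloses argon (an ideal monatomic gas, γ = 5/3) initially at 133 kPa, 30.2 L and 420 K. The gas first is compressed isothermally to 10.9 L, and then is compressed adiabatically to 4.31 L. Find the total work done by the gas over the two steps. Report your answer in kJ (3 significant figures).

Step 1 (isothermal): W = P₁V₁ ln(V₂/V₁) = (4017) ln(10.9/30.2) = -4093 J.
After step 1: P = 368.5 kPa, V = 10.9 L, T = 420 K.
Step 2 (adiabatic): W = (P₁V₁ − P₂V₂)/(γ−1) = (4017 − 7456)/0.667 = -5159 J.
W_total = -4093 − 5159 = -9252 J.

W_total ≈ -9.25 kJ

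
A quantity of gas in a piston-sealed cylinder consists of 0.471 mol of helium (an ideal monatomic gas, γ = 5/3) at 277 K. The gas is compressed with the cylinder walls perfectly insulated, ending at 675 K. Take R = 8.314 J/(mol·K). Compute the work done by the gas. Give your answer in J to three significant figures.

W ≈ -2340 J

Adiabatic ⇒ Q = 0, so W_by = −ΔU = nCᵥ(T₁ − T₂).
Cᵥ = 3R/2 = 12.47 J/(mol·K).
W = (0.471)(12.47)(277 − 675) = -2338 J.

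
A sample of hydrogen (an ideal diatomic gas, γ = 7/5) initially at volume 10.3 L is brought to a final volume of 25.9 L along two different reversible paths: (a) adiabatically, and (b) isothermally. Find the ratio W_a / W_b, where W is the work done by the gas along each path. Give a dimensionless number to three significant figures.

W_a / W_b ≈ 0.836

Path (a) adiabatic: W = P₁V₁(1 − (V₁/V₂)^(γ−1))/(γ−1) → W_a/(P₁V₁) = 0.7712.
Path (b) isothermal: W = P₁V₁ ln(V₂/V₁) → W_b/(P₁V₁) = 0.9221.
W_a / W_b = 0.7712 / 0.9221 = 0.8363.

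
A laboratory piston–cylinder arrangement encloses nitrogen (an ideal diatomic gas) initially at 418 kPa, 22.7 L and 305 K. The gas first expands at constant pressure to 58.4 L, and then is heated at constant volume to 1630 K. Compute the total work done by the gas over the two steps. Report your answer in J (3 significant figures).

Step 1 (isobaric): W = PΔV = (418 kPa)(58.4 − 22.7 L) = 14923 J.
Step 2 (isochoric): W = 0 (constant volume).
W_total = 14923 + 0 = 14923 J.

W_total ≈ 14900 J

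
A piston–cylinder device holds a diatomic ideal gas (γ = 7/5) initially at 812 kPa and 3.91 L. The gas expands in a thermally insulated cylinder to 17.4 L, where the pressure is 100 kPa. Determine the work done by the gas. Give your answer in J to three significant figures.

W ≈ 3590 J

Adiabatic: W = (P₁V₁ − P₂V₂)/(γ − 1) with γ = 7/5.
P₁V₁ = 3175 J, P₂V₂ = 1740 J.
W = (3175 − 1740) / 0.4 = 3587 J.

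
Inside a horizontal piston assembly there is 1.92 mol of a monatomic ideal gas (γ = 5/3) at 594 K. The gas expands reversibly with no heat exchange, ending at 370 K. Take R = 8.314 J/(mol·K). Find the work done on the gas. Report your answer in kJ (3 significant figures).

Adiabatic ⇒ Q = 0, so W_by = −ΔU = nCᵥ(T₁ − T₂).
Cᵥ = 3R/2 = 12.47 J/(mol·K).
W = (1.92)(12.47)(594 − 370) = 5364 J.
Work on gas = −W_by = -5364 J.

W ≈ -5.36 kJ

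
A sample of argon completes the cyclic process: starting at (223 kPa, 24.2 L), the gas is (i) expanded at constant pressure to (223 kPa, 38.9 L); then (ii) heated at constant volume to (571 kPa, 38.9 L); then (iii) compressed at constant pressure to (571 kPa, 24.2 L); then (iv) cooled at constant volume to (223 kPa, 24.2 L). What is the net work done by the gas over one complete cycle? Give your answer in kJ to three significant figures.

Constant-volume legs do no work.
W(i) = (223)(38.9 − 24.2) = 3278 J; W(iii) = (571)(24.2 − 38.9) = -8394 J.
W_net = 3278 − 8394 = -5116 J (the counter-clockwise enclosed area).

W_net ≈ -5.12 kJ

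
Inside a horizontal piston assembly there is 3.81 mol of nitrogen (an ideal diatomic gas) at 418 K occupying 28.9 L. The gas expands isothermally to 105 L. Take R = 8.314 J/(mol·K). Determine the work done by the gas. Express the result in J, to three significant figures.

W ≈ 17100 J

Isothermal: W = nRT ln(V₂/V₁).
W = (3.81)(8.314)(418) × ln(105/28.9)
  = 13241 × 1.29
W_by_gas = 17082 J.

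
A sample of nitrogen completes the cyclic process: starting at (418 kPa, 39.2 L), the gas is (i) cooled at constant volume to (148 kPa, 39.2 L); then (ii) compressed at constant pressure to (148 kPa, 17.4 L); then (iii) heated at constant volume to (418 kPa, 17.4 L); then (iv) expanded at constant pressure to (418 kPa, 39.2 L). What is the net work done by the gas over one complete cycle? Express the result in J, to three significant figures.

Constant-volume legs do no work.
W(ii) = (148)(17.4 − 39.2) = -3226 J; W(iv) = (418)(39.2 − 17.4) = 9112 J.
W_net = -3226 + 9112 = 5886 J (the clockwise enclosed area).

W_net ≈ 5890 J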